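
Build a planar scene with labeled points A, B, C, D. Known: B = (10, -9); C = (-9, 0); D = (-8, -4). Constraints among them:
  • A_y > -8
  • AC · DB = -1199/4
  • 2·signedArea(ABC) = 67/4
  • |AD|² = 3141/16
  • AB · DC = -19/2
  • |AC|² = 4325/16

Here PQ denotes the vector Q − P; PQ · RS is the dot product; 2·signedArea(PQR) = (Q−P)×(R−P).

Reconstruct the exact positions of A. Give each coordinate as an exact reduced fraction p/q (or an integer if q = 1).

A = (11/2, -31/4)

1. A_x = 11/2  [2·signedArea(ABC) = 67/4 ∩ AC · DB = -1199/4]
2. A_y = -31/4  [2·signedArea(ABC) = 67/4 ∩ AC · DB = -1199/4]
   → A = (11/2, -31/4)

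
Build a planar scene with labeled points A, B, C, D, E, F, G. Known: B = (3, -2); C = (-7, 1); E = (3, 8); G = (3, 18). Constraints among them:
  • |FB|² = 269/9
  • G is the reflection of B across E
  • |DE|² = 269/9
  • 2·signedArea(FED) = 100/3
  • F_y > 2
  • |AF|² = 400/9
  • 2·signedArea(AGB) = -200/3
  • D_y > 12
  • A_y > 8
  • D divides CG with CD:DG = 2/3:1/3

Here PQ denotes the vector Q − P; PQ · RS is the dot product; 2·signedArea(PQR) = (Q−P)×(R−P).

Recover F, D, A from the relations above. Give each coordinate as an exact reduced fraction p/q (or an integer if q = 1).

A = (-1/3, 9)
D = (-1/3, 37/3)
F = (-1/3, 7/3)

1. D_x = -1/3  [D divides CG with CD:DG = 2/3:1/3]
2. D_y = 37/3  [D divides CG with CD:DG = 2/3:1/3]
   → D = (-1/3, 37/3)
3. A_x = -1/3  [2·signedArea(AGB) = -200/3]
4. F_x = -1/3  [line -13/3·x + -10/3·y + 19/3 = 0 ∩ |FB|² = 269/9]
5. F_y = 7/3  [line -13/3·x + -10/3·y + 19/3 = 0 ∩ |FB|² = 269/9]
   → F = (-1/3, 7/3)
6. A_y = 9  [|AF|² = 400/9]
   → A = (-1/3, 9)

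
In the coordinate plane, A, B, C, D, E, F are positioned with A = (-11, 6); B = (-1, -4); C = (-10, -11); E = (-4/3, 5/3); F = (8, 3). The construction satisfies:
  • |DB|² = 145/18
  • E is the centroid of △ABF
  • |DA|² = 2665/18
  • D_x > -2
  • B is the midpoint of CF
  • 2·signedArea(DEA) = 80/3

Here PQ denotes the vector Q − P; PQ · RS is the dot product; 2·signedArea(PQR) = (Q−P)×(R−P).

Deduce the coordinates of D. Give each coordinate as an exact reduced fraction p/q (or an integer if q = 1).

D = (-7/6, -7/6)

1. D_x = -7/6  [line -13/3·x + -29/3·y + -49/3 = 0 ∩ |DA|² = 2665/18]
2. D_y = -7/6  [line -13/3·x + -29/3·y + -49/3 = 0 ∩ |DA|² = 2665/18]
   → D = (-7/6, -7/6)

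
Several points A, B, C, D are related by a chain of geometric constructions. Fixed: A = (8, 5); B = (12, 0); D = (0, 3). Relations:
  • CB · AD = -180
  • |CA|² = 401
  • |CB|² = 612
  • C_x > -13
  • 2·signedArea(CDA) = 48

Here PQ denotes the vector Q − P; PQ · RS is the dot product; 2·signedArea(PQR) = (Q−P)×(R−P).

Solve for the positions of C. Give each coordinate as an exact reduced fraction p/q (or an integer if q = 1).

C = (-12, 6)

1. C_x = -12  [CB · AD = -180 ∩ 2·signedArea(CDA) = 48]
2. C_y = 6  [CB · AD = -180 ∩ 2·signedArea(CDA) = 48]
   → C = (-12, 6)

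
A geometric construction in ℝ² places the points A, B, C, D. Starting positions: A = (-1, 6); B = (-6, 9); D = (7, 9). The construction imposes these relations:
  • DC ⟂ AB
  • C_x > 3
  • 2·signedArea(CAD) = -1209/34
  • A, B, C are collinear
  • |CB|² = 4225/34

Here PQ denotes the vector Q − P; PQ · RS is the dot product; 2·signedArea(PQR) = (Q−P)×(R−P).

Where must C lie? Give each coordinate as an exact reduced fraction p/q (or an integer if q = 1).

1. C_x = 121/34  [A, B, C are collinear ∩ DC ⟂ AB]
2. C_y = 111/34  [A, B, C are collinear ∩ DC ⟂ AB]
   → C = (121/34, 111/34)

C = (121/34, 111/34)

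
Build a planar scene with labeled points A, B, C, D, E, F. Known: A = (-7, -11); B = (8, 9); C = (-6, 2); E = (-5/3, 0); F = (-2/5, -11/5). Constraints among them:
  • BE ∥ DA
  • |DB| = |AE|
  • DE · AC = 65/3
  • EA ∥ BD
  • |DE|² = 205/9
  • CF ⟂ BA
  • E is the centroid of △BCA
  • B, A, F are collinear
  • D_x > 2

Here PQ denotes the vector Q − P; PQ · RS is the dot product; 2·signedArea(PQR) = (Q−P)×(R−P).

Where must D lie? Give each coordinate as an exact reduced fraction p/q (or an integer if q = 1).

D = (8/3, -2)

1. D_x = 8/3  [BE ∥ DA ∩ EA ∥ BD]
2. D_y = -2  [BE ∥ DA ∩ EA ∥ BD]
   → D = (8/3, -2)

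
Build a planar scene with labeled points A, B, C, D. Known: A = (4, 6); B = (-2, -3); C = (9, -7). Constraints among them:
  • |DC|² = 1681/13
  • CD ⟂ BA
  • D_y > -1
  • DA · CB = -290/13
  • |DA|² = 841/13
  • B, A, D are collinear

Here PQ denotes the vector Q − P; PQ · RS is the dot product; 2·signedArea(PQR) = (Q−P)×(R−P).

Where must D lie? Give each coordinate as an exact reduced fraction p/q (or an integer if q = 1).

1. D_x = -6/13  [B, A, D are collinear ∩ CD ⟂ BA]
2. D_y = -9/13  [B, A, D are collinear ∩ CD ⟂ BA]
   → D = (-6/13, -9/13)

D = (-6/13, -9/13)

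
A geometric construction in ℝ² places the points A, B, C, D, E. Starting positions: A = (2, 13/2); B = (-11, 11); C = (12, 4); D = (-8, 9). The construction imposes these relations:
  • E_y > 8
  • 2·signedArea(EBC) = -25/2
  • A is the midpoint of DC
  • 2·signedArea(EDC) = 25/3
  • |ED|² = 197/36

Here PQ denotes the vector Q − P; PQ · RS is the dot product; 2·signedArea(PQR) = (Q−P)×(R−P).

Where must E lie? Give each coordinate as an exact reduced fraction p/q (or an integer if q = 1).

1. E_x = -17/3  [2·signedArea(EBC) = -25/2 ∩ 2·signedArea(EDC) = 25/3]
2. E_y = 53/6  [2·signedArea(EBC) = -25/2 ∩ 2·signedArea(EDC) = 25/3]
   → E = (-17/3, 53/6)

E = (-17/3, 53/6)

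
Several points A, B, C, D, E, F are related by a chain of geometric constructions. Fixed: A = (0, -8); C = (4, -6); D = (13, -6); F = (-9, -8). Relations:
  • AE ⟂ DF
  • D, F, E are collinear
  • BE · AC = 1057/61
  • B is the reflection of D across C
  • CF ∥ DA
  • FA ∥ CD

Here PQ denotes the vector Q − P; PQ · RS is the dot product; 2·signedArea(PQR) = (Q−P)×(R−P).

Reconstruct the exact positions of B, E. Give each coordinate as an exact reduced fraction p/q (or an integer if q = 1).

1. B_x = -5  [B is the reflection of D across C]
2. B_y = -6  [B is the reflection of D across C]
   → B = (-5, -6)
3. E_x = -9/122  [D, F, E are collinear ∩ AE ⟂ DF]
4. E_y = -877/122  [D, F, E are collinear ∩ AE ⟂ DF]
   → E = (-9/122, -877/122)

B = (-5, -6)
E = (-9/122, -877/122)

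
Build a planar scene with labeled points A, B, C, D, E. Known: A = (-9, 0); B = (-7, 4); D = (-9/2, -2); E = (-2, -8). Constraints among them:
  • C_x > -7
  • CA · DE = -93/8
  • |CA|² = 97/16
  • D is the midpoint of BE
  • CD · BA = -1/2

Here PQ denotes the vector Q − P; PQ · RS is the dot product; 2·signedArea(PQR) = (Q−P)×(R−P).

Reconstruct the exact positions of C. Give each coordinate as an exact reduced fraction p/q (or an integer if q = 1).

C = (-27/4, -1)

1. C_x = -27/4  [CD · BA = -1/2 ∩ CA · DE = -93/8]
2. C_y = -1  [CD · BA = -1/2 ∩ CA · DE = -93/8]
   → C = (-27/4, -1)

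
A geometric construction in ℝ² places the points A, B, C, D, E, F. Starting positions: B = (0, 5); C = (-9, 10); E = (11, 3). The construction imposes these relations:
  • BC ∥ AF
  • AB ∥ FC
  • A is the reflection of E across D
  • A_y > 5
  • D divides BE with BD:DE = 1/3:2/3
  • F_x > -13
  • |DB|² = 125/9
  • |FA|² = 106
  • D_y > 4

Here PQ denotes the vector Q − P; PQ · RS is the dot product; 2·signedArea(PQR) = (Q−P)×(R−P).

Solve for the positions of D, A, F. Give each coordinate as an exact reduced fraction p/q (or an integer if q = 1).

A = (-11/3, 17/3)
D = (11/3, 13/3)
F = (-38/3, 32/3)

1. D_x = 11/3  [D divides BE with BD:DE = 1/3:2/3]
2. D_y = 13/3  [D divides BE with BD:DE = 1/3:2/3]
   → D = (11/3, 13/3)
3. A_x = -11/3  [A is the reflection of E across D]
4. A_y = 17/3  [A is the reflection of E across D]
   → A = (-11/3, 17/3)
5. F_x = -38/3  [AB ∥ FC ∩ BC ∥ AF]
6. F_y = 32/3  [AB ∥ FC ∩ BC ∥ AF]
   → F = (-38/3, 32/3)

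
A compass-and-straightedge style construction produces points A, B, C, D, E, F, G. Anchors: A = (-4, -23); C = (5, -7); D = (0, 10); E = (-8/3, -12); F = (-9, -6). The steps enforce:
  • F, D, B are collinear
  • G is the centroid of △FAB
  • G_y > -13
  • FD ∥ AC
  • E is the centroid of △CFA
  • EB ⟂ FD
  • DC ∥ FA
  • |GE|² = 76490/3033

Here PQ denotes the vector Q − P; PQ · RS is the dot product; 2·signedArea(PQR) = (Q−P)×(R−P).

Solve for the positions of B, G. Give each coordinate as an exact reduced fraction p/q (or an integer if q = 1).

B = (-3384/337, -2646/337)
G = (-7765/1011, -12419/1011)

1. B_x = -3384/337  [F, D, B are collinear ∩ EB ⟂ FD]
2. B_y = -2646/337  [F, D, B are collinear ∩ EB ⟂ FD]
   → B = (-3384/337, -2646/337)
3. G_x = -7765/1011  [G is the centroid of △FAB]
4. G_y = -12419/1011  [G is the centroid of △FAB]
   → G = (-7765/1011, -12419/1011)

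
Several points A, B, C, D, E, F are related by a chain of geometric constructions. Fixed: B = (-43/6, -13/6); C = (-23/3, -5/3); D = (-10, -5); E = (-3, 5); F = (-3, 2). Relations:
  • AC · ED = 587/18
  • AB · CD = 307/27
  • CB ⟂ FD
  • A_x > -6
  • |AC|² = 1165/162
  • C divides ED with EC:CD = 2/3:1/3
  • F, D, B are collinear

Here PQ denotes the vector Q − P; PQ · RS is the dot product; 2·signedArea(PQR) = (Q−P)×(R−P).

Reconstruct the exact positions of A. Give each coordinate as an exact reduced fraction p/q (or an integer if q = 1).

1. A_x = -107/18  [line 7/3·x + 10/3·y + 679/54 = 0 ∩ |AC|² = 1165/162]
2. A_y = 7/18  [line 7/3·x + 10/3·y + 679/54 = 0 ∩ |AC|² = 1165/162]
   → A = (-107/18, 7/18)

A = (-107/18, 7/18)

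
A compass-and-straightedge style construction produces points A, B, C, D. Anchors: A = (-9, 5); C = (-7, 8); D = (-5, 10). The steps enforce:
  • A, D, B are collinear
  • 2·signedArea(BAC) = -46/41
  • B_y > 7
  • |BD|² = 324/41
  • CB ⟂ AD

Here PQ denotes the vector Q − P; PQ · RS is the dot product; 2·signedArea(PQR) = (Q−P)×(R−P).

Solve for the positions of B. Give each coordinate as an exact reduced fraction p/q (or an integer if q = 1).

B = (-277/41, 320/41)

1. B_x = -277/41  [A, D, B are collinear ∩ CB ⟂ AD]
2. B_y = 320/41  [A, D, B are collinear ∩ CB ⟂ AD]
   → B = (-277/41, 320/41)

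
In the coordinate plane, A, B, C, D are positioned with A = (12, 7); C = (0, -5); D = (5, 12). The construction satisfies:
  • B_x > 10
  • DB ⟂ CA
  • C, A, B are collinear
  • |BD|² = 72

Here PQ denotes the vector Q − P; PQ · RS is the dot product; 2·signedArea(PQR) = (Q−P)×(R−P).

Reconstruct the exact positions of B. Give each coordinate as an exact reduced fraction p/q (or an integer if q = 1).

1. B_x = 11  [C, A, B are collinear ∩ DB ⟂ CA]
2. B_y = 6  [C, A, B are collinear ∩ DB ⟂ CA]
   → B = (11, 6)

B = (11, 6)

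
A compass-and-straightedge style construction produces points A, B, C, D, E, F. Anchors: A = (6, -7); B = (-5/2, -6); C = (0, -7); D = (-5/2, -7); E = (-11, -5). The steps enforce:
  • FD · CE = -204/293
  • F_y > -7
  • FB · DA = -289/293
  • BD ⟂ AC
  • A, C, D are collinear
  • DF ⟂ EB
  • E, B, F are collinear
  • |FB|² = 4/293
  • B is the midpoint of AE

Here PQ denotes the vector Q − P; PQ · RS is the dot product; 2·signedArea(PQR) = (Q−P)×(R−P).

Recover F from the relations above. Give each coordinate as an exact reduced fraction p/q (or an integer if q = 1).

1. F_x = -1397/586  [E, B, F are collinear ∩ DF ⟂ EB]
2. F_y = -1762/293  [E, B, F are collinear ∩ DF ⟂ EB]
   → F = (-1397/586, -1762/293)

F = (-1397/586, -1762/293)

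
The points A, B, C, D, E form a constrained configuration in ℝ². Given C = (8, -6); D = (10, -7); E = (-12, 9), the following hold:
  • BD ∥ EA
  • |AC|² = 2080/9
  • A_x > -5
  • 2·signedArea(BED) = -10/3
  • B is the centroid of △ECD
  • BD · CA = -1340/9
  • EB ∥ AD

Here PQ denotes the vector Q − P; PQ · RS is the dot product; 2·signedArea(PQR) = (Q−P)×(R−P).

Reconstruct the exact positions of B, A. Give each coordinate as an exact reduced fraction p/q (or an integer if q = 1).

1. B_x = 2  [B is the centroid of △ECD]
2. B_y = -4/3  [B is the centroid of △ECD]
   → B = (2, -4/3)
3. A_x = -4  [EB ∥ AD ∩ BD ∥ EA]
4. A_y = 10/3  [EB ∥ AD ∩ BD ∥ EA]
   → A = (-4, 10/3)

A = (-4, 10/3)
B = (2, -4/3)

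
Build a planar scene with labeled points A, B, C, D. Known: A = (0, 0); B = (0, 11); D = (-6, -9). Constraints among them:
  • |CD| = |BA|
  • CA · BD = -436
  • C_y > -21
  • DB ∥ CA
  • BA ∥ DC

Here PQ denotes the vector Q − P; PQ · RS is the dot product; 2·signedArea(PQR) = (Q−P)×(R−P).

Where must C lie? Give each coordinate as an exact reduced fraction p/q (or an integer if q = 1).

C = (-6, -20)

1. C_x = -6  [DB ∥ CA ∩ BA ∥ DC]
2. C_y = -20  [DB ∥ CA ∩ BA ∥ DC]
   → C = (-6, -20)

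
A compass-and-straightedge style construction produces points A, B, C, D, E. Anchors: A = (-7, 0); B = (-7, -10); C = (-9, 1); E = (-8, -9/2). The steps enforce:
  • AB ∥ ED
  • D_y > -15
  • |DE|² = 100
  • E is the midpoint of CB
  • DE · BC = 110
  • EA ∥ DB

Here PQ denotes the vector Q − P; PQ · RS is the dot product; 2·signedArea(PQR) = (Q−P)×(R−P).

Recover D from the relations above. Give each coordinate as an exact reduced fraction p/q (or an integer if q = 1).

1. D_x = -8  [EA ∥ DB ∩ AB ∥ ED]
2. D_y = -29/2  [EA ∥ DB ∩ AB ∥ ED]
   → D = (-8, -29/2)

D = (-8, -29/2)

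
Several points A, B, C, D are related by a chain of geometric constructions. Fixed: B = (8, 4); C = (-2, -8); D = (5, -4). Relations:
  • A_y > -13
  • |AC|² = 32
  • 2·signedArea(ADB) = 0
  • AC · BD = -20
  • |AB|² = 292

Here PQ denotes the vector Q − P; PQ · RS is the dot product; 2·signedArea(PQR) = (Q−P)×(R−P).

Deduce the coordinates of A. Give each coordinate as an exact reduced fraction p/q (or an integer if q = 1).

A = (2, -12)

1. A_x = 2  [2·signedArea(ADB) = 0 ∩ AC · BD = -20]
2. A_y = -12  [2·signedArea(ADB) = 0 ∩ AC · BD = -20]
   → A = (2, -12)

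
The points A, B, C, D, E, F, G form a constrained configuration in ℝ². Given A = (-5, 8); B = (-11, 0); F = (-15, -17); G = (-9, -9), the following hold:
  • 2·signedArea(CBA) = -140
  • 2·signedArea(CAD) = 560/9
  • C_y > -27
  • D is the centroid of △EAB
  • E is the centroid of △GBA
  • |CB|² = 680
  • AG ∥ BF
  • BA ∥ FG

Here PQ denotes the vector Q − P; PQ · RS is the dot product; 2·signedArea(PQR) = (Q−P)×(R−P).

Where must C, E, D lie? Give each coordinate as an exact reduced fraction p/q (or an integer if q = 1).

C = (-13, -26)
D = (-73/9, 23/9)
E = (-25/3, -1/3)

1. E_x = -25/3  [E is the centroid of △GBA]
2. E_y = -1/3  [E is the centroid of △GBA]
   → E = (-25/3, -1/3)
3. D_x = -73/9  [D is the centroid of △EAB]
4. D_y = 23/9  [D is the centroid of △EAB]
   → D = (-73/9, 23/9)
5. C_x = -13  [2·signedArea(CBA) = -140 ∩ 2·signedArea(CAD) = 560/9]
6. C_y = -26  [2·signedArea(CBA) = -140 ∩ 2·signedArea(CAD) = 560/9]
   → C = (-13, -26)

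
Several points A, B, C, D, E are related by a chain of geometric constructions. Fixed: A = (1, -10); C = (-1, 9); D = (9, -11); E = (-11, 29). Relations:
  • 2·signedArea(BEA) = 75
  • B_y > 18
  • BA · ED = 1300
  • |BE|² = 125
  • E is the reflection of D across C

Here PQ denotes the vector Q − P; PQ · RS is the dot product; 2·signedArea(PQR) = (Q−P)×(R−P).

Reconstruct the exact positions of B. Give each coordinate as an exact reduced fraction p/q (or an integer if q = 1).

B = (-6, 19)

1. B_x = -6  [BA · ED = 1300 ∩ 2·signedArea(BEA) = 75]
2. B_y = 19  [BA · ED = 1300 ∩ 2·signedArea(BEA) = 75]
   → B = (-6, 19)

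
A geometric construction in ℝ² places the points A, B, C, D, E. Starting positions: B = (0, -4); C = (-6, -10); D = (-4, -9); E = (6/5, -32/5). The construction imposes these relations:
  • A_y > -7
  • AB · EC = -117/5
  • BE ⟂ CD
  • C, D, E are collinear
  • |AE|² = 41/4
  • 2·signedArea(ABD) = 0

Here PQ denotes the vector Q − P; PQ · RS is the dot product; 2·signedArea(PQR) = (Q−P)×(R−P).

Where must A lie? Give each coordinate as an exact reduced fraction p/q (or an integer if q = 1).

A = (-2, -13/2)

1. A_x = -2  [2·signedArea(ABD) = 0 ∩ AB · EC = -117/5]
2. A_y = -13/2  [2·signedArea(ABD) = 0 ∩ AB · EC = -117/5]
   → A = (-2, -13/2)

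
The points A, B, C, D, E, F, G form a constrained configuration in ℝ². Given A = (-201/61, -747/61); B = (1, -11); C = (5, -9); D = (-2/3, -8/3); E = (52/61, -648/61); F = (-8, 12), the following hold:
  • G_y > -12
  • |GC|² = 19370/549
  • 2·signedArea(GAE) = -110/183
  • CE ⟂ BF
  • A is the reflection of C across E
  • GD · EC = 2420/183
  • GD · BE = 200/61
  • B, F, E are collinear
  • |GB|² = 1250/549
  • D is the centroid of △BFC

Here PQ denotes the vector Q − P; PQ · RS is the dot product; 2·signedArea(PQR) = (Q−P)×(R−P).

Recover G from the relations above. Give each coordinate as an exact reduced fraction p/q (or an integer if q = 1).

1. G_x = -88/183  [2·signedArea(GAE) = -110/183 ∩ GD · EC = 2420/183]
2. G_y = -2066/183  [2·signedArea(GAE) = -110/183 ∩ GD · EC = 2420/183]
   → G = (-88/183, -2066/183)

G = (-88/183, -2066/183)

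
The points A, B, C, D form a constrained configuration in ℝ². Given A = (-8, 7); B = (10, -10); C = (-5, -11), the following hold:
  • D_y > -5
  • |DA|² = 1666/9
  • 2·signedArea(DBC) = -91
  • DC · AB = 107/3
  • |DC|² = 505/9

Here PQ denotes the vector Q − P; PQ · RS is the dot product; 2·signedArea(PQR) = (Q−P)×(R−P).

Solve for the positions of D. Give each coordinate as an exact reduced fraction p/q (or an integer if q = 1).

D = (-1, -14/3)

1. D_x = -1  [2·signedArea(DBC) = -91 ∩ DC · AB = 107/3]
2. D_y = -14/3  [2·signedArea(DBC) = -91 ∩ DC · AB = 107/3]
   → D = (-1, -14/3)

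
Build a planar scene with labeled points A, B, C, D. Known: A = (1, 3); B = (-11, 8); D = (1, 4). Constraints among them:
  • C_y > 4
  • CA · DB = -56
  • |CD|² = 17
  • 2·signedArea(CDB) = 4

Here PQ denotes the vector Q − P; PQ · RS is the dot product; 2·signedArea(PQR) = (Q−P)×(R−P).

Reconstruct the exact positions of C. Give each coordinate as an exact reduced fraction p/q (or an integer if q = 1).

C = (-3, 5)

1. C_x = -3  [2·signedArea(CDB) = 4 ∩ CA · DB = -56]
2. C_y = 5  [2·signedArea(CDB) = 4 ∩ CA · DB = -56]
   → C = (-3, 5)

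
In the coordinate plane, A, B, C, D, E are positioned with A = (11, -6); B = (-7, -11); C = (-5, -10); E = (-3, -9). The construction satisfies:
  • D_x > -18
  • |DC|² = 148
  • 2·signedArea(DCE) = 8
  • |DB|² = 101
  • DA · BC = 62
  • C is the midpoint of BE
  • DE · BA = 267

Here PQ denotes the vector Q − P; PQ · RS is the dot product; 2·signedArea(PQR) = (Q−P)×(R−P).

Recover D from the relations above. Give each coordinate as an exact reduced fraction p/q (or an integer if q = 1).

D = (-17, -12)

1. D_x = -17  [2·signedArea(DCE) = 8 ∩ DE · BA = 267]
2. D_y = -12  [2·signedArea(DCE) = 8 ∩ DE · BA = 267]
   → D = (-17, -12)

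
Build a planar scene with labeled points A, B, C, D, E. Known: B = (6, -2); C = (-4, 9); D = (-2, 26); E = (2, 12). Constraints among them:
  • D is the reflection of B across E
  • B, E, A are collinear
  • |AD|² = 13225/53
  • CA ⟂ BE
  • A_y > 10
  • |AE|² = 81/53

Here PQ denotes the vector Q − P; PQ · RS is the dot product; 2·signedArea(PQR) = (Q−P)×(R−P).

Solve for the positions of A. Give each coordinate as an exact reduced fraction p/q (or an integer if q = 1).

A = (124/53, 573/53)

1. A_x = 124/53  [B, E, A are collinear ∩ CA ⟂ BE]
2. A_y = 573/53  [B, E, A are collinear ∩ CA ⟂ BE]
   → A = (124/53, 573/53)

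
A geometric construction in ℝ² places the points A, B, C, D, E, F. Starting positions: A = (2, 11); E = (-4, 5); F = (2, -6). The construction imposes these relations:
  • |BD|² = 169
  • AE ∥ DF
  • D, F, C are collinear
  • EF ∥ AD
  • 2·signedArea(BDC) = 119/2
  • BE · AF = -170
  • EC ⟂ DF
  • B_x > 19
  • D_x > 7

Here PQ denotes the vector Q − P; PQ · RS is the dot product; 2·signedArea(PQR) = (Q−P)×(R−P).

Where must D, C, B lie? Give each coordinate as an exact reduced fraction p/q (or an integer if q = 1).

1. D_x = 8  [AE ∥ DF ∩ EF ∥ AD]
2. D_y = 0  [AE ∥ DF ∩ EF ∥ AD]
   → D = (8, 0)
3. C_x = 9/2  [D, F, C are collinear ∩ EC ⟂ DF]
4. C_y = -7/2  [D, F, C are collinear ∩ EC ⟂ DF]
   → C = (9/2, -7/2)
5. B_x = 20  [BE · AF = -170 ∩ 2·signedArea(BDC) = 119/2]
6. B_y = -5  [BE · AF = -170 ∩ 2·signedArea(BDC) = 119/2]
   → B = (20, -5)

B = (20, -5)
C = (9/2, -7/2)
D = (8, 0)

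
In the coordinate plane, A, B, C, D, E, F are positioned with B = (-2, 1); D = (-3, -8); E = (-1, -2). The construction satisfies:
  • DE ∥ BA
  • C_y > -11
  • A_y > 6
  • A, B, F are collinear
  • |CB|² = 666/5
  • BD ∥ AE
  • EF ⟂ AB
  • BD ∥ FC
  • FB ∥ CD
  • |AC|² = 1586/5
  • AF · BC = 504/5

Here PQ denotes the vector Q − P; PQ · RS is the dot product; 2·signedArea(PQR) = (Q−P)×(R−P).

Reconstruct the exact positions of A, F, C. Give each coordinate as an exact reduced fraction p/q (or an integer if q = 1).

1. A_x = 0  [BD ∥ AE ∩ DE ∥ BA]
2. A_y = 7  [BD ∥ AE ∩ DE ∥ BA]
   → A = (0, 7)
3. F_x = -14/5  [A, B, F are collinear ∩ EF ⟂ AB]
4. F_y = -7/5  [A, B, F are collinear ∩ EF ⟂ AB]
   → F = (-14/5, -7/5)
5. C_x = -19/5  [FB ∥ CD ∩ BD ∥ FC]
6. C_y = -52/5  [FB ∥ CD ∩ BD ∥ FC]
   → C = (-19/5, -52/5)

A = (0, 7)
C = (-19/5, -52/5)
F = (-14/5, -7/5)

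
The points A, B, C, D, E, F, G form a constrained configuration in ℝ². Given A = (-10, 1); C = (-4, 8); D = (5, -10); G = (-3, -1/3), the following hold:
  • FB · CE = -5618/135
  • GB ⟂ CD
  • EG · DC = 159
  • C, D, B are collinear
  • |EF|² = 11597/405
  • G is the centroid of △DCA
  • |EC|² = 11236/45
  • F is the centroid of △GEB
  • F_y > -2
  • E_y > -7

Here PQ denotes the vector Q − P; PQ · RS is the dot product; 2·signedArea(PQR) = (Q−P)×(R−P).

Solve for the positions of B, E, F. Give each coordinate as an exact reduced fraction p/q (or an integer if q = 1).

B = (-7/15, 14/15)
E = (46/15, -92/15)
F = (-2/15, -83/45)

1. B_x = -7/15  [C, D, B are collinear ∩ GB ⟂ CD]
2. B_y = 14/15  [C, D, B are collinear ∩ GB ⟂ CD]
   → B = (-7/15, 14/15)
3. E_x = 46/15  [line 9·x + -18·y + -138 = 0 ∩ |EC|² = 11236/45]
4. E_y = -92/15  [line 9·x + -18·y + -138 = 0 ∩ |EC|² = 11236/45]
   → E = (46/15, -92/15)
5. F_x = -2/15  [F is the centroid of △GEB]
6. F_y = -83/45  [F is the centroid of △GEB]
   → F = (-2/15, -83/45)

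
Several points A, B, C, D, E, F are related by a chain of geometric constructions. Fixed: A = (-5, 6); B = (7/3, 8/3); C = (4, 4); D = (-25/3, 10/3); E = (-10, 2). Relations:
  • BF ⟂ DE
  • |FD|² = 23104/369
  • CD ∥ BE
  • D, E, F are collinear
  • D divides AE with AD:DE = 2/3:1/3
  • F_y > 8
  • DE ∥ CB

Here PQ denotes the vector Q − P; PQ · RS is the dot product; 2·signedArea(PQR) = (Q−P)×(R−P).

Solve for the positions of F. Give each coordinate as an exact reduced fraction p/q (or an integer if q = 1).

1. F_x = -265/123  [D, E, F are collinear ∩ BF ⟂ DE]
2. F_y = 1018/123  [D, E, F are collinear ∩ BF ⟂ DE]
   → F = (-265/123, 1018/123)

F = (-265/123, 1018/123)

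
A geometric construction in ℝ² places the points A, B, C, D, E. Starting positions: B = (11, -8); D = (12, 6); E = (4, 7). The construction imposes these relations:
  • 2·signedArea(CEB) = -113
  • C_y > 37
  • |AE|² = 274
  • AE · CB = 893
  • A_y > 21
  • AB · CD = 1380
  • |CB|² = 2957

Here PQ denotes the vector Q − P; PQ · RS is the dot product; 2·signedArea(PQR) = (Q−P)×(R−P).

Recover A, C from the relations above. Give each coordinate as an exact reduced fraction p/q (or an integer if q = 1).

1. C_x = -18  [line 15·x + 7·y + 4 = 0 ∩ |CB|² = 2957]
2. C_y = 38  [line 15·x + 7·y + 4 = 0 ∩ |CB|² = 2957]
   → C = (-18, 38)
3. A_x = -3  [AE · CB = 893 ∩ AB · CD = 1380]
4. A_y = 22  [AE · CB = 893 ∩ AB · CD = 1380]
   → A = (-3, 22)

A = (-3, 22)
C = (-18, 38)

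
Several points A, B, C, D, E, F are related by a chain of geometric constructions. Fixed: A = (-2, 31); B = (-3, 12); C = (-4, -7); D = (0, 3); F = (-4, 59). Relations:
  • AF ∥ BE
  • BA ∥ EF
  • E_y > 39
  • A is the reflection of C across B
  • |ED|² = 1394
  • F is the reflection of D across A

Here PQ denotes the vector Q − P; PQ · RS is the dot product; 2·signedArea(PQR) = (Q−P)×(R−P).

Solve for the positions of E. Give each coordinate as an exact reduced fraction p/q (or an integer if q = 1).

E = (-5, 40)

1. E_x = -5  [BA ∥ EF ∩ AF ∥ BE]
2. E_y = 40  [BA ∥ EF ∩ AF ∥ BE]
   → E = (-5, 40)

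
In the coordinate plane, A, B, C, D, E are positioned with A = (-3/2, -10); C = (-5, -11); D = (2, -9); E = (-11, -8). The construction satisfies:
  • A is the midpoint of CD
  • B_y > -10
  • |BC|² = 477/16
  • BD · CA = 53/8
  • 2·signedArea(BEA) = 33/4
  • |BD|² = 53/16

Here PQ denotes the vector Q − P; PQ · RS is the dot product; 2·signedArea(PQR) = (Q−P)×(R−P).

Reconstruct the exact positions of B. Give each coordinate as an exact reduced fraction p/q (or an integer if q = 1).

1. B_x = 1/4  [BD · CA = 53/8 ∩ 2·signedArea(BEA) = 33/4]
2. B_y = -19/2  [BD · CA = 53/8 ∩ 2·signedArea(BEA) = 33/4]
   → B = (1/4, -19/2)

B = (1/4, -19/2)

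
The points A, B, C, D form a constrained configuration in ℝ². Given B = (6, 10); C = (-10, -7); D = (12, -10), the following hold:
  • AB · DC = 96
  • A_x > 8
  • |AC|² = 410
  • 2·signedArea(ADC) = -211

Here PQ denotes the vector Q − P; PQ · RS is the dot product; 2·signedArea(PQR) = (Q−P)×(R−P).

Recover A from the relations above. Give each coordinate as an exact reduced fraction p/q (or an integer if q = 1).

A = (9, 0)

1. A_x = 9  [AB · DC = 96 ∩ 2·signedArea(ADC) = -211]
2. A_y = 0  [AB · DC = 96 ∩ 2·signedArea(ADC) = -211]
   → A = (9, 0)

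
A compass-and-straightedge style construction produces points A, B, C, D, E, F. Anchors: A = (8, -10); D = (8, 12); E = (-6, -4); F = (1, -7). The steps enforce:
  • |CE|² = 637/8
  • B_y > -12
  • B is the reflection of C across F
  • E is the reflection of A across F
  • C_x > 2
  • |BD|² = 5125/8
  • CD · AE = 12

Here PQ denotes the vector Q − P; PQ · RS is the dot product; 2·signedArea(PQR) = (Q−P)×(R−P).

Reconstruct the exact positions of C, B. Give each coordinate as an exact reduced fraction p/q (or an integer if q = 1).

1. C_x = 11/4  [line 14·x + -6·y + -52 = 0 ∩ |CE|² = 637/8]
2. C_y = -9/4  [line 14·x + -6·y + -52 = 0 ∩ |CE|² = 637/8]
   → C = (11/4, -9/4)
3. B_x = -3/4  [B is the reflection of C across F]
4. B_y = -47/4  [B is the reflection of C across F]
   → B = (-3/4, -47/4)

B = (-3/4, -47/4)
C = (11/4, -9/4)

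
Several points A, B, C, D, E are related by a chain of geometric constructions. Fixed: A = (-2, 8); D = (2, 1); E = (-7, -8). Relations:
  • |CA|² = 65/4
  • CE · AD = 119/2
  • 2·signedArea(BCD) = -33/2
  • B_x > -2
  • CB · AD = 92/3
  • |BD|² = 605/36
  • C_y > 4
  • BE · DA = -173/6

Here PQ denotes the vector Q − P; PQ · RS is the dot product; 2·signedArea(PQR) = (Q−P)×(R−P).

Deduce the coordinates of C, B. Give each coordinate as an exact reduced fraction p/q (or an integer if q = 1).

1. C_x = 0  [line -4·x + 7·y + -63/2 = 0 ∩ |CA|² = 65/4]
2. C_y = 9/2  [line -4·x + 7·y + -63/2 = 0 ∩ |CA|² = 65/4]
   → C = (0, 9/2)
3. B_x = -5/3  [CB · AD = 92/3 ∩ 2·signedArea(BCD) = -33/2]
4. B_y = -5/6  [CB · AD = 92/3 ∩ 2·signedArea(BCD) = -33/2]
   → B = (-5/3, -5/6)

B = (-5/3, -5/6)
C = (0, 9/2)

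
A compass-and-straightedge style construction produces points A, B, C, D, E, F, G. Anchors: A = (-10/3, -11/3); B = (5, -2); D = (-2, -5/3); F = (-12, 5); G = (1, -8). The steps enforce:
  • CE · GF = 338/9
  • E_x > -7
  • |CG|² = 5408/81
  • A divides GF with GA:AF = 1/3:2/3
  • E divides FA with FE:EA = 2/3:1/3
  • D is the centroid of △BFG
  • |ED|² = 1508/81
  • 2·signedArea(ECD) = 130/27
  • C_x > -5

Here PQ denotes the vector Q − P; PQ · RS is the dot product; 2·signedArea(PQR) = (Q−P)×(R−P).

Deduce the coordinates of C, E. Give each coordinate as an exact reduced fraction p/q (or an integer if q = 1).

C = (-43/9, -20/9)
E = (-56/9, -7/9)

1. E_x = -56/9  [E divides FA with FE:EA = 2/3:1/3]
2. E_y = -7/9  [E divides FA with FE:EA = 2/3:1/3]
   → E = (-56/9, -7/9)
3. C_x = -43/9  [CE · GF = 338/9 ∩ 2·signedArea(ECD) = 130/27]
4. C_y = -20/9  [CE · GF = 338/9 ∩ 2·signedArea(ECD) = 130/27]
   → C = (-43/9, -20/9)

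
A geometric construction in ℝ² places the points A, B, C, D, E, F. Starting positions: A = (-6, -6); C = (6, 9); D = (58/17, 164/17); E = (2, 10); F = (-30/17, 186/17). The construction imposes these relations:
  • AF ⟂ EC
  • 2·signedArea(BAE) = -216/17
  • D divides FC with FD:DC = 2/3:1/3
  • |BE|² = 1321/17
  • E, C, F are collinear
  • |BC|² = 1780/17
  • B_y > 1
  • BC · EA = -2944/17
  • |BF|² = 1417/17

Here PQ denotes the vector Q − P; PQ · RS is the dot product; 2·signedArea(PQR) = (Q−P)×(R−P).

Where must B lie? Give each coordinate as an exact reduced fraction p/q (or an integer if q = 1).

B = (-22/17, 31/17)

1. B_x = -22/17  [2·signedArea(BAE) = -216/17 ∩ BC · EA = -2944/17]
2. B_y = 31/17  [2·signedArea(BAE) = -216/17 ∩ BC · EA = -2944/17]
   → B = (-22/17, 31/17)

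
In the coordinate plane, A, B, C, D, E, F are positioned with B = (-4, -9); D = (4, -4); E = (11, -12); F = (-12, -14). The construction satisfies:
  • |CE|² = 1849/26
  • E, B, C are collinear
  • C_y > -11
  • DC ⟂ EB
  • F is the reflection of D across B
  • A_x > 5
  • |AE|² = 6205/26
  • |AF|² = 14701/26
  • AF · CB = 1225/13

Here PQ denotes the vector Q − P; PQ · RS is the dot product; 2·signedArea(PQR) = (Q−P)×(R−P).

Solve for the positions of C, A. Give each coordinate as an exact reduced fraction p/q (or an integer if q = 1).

1. C_x = 71/26  [E, B, C are collinear ∩ DC ⟂ EB]
2. C_y = -269/26  [E, B, C are collinear ∩ DC ⟂ EB]
   → C = (71/26, -269/26)
3. A_x = 137/26  [line 175/26·x + -35/26·y + -420/13 = 0 ∩ |AE|² = 6205/26]
4. A_y = 61/26  [line 175/26·x + -35/26·y + -420/13 = 0 ∩ |AE|² = 6205/26]
   → A = (137/26, 61/26)

A = (137/26, 61/26)
C = (71/26, -269/26)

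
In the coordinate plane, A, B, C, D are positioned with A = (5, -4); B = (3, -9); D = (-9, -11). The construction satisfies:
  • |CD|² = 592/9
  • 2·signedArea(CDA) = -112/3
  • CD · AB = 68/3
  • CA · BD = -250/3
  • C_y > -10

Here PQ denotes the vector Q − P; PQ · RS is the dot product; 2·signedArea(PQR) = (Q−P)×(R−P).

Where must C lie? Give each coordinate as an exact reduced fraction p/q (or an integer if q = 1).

1. C_x = -1  [2·signedArea(CDA) = -112/3 ∩ CA · BD = -250/3]
2. C_y = -29/3  [2·signedArea(CDA) = -112/3 ∩ CA · BD = -250/3]
   → C = (-1, -29/3)

C = (-1, -29/3)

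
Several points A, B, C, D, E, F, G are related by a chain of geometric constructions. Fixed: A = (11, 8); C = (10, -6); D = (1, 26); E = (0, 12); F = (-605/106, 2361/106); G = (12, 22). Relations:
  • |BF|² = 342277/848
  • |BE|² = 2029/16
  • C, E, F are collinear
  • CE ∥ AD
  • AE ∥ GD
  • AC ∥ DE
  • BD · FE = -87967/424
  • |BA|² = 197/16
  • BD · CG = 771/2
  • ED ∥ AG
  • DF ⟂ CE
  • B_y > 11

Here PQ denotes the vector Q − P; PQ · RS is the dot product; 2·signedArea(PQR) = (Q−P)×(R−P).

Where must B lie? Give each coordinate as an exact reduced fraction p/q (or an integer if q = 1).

B = (45/4, 23/2)

1. B_x = 45/4  [BD · FE = -87967/424 ∩ BD · CG = 771/2]
2. B_y = 23/2  [BD · FE = -87967/424 ∩ BD · CG = 771/2]
   → B = (45/4, 23/2)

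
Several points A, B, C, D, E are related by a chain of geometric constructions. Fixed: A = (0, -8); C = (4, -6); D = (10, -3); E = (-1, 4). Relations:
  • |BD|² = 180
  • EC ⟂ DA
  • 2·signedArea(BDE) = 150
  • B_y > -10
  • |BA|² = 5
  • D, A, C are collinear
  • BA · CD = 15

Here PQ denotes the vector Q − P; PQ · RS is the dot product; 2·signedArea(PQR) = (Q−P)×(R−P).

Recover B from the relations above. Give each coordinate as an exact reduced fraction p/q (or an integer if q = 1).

B = (-2, -9)

1. B_x = -2  [2·signedArea(BDE) = 150 ∩ BA · CD = 15]
2. B_y = -9  [2·signedArea(BDE) = 150 ∩ BA · CD = 15]
   → B = (-2, -9)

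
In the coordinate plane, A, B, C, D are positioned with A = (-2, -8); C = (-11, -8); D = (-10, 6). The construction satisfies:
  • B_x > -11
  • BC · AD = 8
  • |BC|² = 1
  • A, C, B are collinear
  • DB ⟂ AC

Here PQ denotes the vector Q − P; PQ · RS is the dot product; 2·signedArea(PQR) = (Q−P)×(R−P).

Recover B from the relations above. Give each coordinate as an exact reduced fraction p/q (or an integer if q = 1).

1. B_x = -10  [A, C, B are collinear ∩ DB ⟂ AC]
2. B_y = -8  [A, C, B are collinear ∩ DB ⟂ AC]
   → B = (-10, -8)

B = (-10, -8)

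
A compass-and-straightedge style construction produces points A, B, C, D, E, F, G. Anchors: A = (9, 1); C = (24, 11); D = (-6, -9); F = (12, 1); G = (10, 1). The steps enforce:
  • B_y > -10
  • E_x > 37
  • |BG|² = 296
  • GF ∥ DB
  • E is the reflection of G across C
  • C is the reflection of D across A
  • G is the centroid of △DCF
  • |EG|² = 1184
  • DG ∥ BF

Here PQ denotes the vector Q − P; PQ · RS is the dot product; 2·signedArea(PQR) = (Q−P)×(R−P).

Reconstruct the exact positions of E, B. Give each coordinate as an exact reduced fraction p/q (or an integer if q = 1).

1. E_x = 38  [E is the reflection of G across C]
2. E_y = 21  [E is the reflection of G across C]
   → E = (38, 21)
3. B_x = -4  [DG ∥ BF ∩ GF ∥ DB]
4. B_y = -9  [DG ∥ BF ∩ GF ∥ DB]
   → B = (-4, -9)

B = (-4, -9)
E = (38, 21)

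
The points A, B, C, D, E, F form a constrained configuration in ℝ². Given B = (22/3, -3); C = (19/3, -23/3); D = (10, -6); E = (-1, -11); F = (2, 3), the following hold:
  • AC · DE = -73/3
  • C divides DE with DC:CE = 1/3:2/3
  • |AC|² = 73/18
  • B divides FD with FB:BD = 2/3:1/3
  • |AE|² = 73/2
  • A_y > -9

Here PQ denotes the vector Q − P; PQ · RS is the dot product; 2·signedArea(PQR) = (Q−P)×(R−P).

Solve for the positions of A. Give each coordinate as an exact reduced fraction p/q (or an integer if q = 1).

A = (9/2, -17/2)

1. A_x = 9/2  [line 11·x + 5·y + -7 = 0 ∩ |AC|² = 73/18]
2. A_y = -17/2  [line 11·x + 5·y + -7 = 0 ∩ |AC|² = 73/18]
   → A = (9/2, -17/2)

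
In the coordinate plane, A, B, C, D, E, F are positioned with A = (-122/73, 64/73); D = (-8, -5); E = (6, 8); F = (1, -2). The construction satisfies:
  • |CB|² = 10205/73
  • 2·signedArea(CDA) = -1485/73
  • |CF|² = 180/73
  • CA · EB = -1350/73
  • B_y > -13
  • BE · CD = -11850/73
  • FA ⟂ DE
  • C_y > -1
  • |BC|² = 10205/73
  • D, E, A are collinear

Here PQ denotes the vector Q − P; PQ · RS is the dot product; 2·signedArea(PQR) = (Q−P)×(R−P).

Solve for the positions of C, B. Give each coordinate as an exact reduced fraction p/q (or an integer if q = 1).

B = (-4, -12)
C = (-5/73, -62/73)

1. C_x = -5/73  [line -429/73·x + 462/73·y + 363/73 = 0 ∩ |CF|² = 180/73]
2. C_y = -62/73  [line -429/73·x + 462/73·y + 363/73 = 0 ∩ |CF|² = 180/73]
   → C = (-5/73, -62/73)
3. B_x = -4  [BE · CD = -11850/73 ∩ CA · EB = -1350/73]
4. B_y = -12  [BE · CD = -11850/73 ∩ CA · EB = -1350/73]
   → B = (-4, -12)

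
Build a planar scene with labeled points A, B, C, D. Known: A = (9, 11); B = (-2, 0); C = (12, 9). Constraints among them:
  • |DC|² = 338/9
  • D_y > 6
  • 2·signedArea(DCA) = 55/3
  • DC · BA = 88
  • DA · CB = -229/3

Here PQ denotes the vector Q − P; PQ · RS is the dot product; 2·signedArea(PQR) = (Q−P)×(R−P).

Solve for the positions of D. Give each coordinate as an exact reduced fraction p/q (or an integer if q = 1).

D = (19/3, 20/3)

1. D_x = 19/3  [2·signedArea(DCA) = 55/3 ∩ DA · CB = -229/3]
2. D_y = 20/3  [2·signedArea(DCA) = 55/3 ∩ DA · CB = -229/3]
   → D = (19/3, 20/3)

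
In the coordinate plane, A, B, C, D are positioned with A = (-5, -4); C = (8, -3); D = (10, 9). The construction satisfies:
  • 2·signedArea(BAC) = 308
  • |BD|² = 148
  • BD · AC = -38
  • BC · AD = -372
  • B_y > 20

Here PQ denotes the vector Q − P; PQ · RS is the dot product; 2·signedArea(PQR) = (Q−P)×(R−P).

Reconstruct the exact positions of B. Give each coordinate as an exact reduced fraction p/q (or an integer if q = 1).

B = (12, 21)

1. B_x = 12  [BC · AD = -372 ∩ 2·signedArea(BAC) = 308]
2. B_y = 21  [BC · AD = -372 ∩ 2·signedArea(BAC) = 308]
   → B = (12, 21)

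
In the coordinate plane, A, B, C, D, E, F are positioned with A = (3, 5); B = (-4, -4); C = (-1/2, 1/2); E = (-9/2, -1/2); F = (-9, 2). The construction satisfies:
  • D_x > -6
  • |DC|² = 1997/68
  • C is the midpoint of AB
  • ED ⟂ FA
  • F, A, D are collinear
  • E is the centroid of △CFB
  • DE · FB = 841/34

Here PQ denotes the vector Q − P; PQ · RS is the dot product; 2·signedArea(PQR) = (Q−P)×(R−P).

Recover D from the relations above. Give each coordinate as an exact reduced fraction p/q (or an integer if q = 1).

1. D_x = -91/17  [F, A, D are collinear ∩ ED ⟂ FA]
2. D_y = 99/34  [F, A, D are collinear ∩ ED ⟂ FA]
   → D = (-91/17, 99/34)

D = (-91/17, 99/34)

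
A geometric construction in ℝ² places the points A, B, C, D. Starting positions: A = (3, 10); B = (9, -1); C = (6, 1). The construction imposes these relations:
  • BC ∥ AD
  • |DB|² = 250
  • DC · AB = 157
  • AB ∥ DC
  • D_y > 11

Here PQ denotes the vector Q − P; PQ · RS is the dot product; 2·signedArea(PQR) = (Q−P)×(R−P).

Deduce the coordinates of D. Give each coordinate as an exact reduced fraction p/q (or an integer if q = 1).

D = (0, 12)

1. D_x = 0  [AB ∥ DC ∩ BC ∥ AD]
2. D_y = 12  [AB ∥ DC ∩ BC ∥ AD]
   → D = (0, 12)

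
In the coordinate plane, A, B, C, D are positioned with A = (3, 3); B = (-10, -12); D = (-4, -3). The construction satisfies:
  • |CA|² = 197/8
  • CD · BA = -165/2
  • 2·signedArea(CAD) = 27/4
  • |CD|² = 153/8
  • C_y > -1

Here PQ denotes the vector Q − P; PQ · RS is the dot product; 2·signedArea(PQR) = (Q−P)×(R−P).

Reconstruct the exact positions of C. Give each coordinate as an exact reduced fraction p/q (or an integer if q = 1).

1. C_x = -1/4  [CD · BA = -165/2 ∩ 2·signedArea(CAD) = 27/4]
2. C_y = -3/4  [CD · BA = -165/2 ∩ 2·signedArea(CAD) = 27/4]
   → C = (-1/4, -3/4)

C = (-1/4, -3/4)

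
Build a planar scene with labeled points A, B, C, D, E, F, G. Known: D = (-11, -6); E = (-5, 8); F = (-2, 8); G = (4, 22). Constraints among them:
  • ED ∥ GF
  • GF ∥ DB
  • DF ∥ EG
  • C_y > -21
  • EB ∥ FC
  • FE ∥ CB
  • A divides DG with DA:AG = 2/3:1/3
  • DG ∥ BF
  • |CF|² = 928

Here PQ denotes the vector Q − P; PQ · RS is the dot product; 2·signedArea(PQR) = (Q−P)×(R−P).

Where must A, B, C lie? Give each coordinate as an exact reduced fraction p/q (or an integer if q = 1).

A = (-1, 38/3)
B = (-17, -20)
C = (-14, -20)

1. A_x = -1  [A divides DG with DA:AG = 2/3:1/3]
2. A_y = 38/3  [A divides DG with DA:AG = 2/3:1/3]
   → A = (-1, 38/3)
3. B_x = -17  [DG ∥ BF ∩ GF ∥ DB]
4. B_y = -20  [DG ∥ BF ∩ GF ∥ DB]
   → B = (-17, -20)
5. C_x = -14  [FE ∥ CB ∩ EB ∥ FC]
6. C_y = -20  [FE ∥ CB ∩ EB ∥ FC]
   → C = (-14, -20)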